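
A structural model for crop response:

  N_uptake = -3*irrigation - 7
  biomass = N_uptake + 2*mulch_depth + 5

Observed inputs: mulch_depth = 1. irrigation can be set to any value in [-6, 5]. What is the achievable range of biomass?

-15 to 18

Substituting into the biomass equation gives biomass = -3*irrigation.
Linear in irrigation, so extremes are at the endpoints: irrigation = -6 gives biomass = 18; irrigation = 5 gives biomass = -15.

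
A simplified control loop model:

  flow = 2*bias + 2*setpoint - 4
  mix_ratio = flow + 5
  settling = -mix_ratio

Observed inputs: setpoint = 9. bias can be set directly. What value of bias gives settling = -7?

bias = -6

Substituting into the flow equation gives flow = 2*bias + 14.
Substituting into the mix_ratio equation gives mix_ratio = 2*bias + 19.
So settling = -2*bias - 19.
Solve -2*bias - 19 = -7: bias = (-7 + 19) / -2 = -6.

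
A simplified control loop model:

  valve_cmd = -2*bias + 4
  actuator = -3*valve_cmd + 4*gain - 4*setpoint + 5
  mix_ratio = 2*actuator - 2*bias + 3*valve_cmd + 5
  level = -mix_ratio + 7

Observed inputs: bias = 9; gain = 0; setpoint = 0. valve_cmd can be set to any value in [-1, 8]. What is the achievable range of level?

Intervening on valve_cmd fixes its value directly, overriding its dependence on bias.
Substituting into the actuator equation gives actuator = -3*valve_cmd + 5.
Substituting into the mix_ratio equation gives mix_ratio = -3*valve_cmd - 3.
Substituting into the level equation gives level = 3*valve_cmd + 10.
Linear in valve_cmd, so extremes are at the endpoints: valve_cmd = -1 gives level = 7; valve_cmd = 8 gives level = 34.

7 to 34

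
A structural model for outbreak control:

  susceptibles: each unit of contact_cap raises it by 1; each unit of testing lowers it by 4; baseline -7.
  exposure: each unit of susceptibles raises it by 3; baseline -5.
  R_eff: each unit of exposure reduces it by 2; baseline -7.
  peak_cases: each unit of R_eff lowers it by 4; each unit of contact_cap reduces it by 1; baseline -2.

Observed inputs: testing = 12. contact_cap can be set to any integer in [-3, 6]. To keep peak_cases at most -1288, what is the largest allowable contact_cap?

Substituting into the susceptibles equation gives susceptibles = contact_cap - 55.
Substituting into the exposure equation gives exposure = 3*contact_cap - 170.
R_eff becomes -6*contact_cap + 333.
This gives peak_cases = 23*contact_cap - 1334.
Require 23*contact_cap - 1334 ≤ -1288, so contact_cap ≤ 2.
The largest integer in [-3, 6] satisfying this is 2.

contact_cap = 2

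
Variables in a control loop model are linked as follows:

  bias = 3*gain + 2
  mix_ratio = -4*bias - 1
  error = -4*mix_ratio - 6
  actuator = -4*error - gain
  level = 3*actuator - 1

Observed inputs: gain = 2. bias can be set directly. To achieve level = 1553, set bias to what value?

bias = -8

Intervening on bias fixes its value directly, overriding its dependence on gain.
Substituting into the error equation gives error = 16*bias - 2.
actuator becomes -64*bias + 6.
This gives level = -192*bias + 17.
Solve -192*bias + 17 = 1553: bias = (1553 - 17) / -192 = -8.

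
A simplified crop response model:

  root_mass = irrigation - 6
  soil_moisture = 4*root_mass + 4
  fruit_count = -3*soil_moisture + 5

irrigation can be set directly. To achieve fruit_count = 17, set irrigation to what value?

Substituting into the soil_moisture equation gives soil_moisture = 4*irrigation - 20.
fruit_count becomes -12*irrigation + 65.
Solve -12*irrigation + 65 = 17: irrigation = (17 - 65) / -12 = 4.

irrigation = 4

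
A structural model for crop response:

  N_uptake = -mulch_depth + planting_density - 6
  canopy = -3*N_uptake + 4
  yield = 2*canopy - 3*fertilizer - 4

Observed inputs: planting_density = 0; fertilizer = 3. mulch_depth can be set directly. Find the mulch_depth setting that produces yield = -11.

mulch_depth = -7

Substituting into the N_uptake equation gives N_uptake = -mulch_depth - 6.
This gives canopy = 3*mulch_depth + 22.
yield becomes 6*mulch_depth + 31.
Solve 6*mulch_depth + 31 = -11: mulch_depth = (-11 - 31) / 6 = -7.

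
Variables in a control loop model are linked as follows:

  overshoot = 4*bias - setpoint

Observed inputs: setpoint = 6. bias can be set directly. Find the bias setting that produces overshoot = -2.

bias = 1

Substituting into the overshoot equation gives overshoot = 4*bias - 6.
Solve 4*bias - 6 = -2: bias = (-2 + 6) / 4 = 1.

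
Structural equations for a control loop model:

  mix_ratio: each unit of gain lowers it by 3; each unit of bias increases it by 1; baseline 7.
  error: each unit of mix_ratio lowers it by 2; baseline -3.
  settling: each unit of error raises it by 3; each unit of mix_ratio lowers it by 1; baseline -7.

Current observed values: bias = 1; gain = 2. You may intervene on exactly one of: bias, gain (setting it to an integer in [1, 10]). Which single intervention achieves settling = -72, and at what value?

set bias = 7

Intervening on bias: with other inputs at their observed values, settling = -7*bias - 23. Solving for -72 gives bias = 7, within [1, 10].
Intervening on gain: settling = 21*gain - 72. Reaching -72 requires gain = 0, outside [1, 10].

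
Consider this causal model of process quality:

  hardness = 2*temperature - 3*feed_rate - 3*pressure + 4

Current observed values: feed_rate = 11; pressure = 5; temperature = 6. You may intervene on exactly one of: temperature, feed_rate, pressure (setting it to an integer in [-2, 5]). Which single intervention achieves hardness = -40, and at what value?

Intervening on temperature: with other inputs at their observed values, hardness = 2*temperature - 44. Solving for -40 gives temperature = 2, within [-2, 5].
Intervening on feed_rate: hardness = -3*feed_rate + 1. Reaching -40 requires feed_rate = 41/3, not an integer.
Intervening on pressure: hardness = -3*pressure - 17. Reaching -40 requires pressure = 23/3, not an integer.

set temperature = 2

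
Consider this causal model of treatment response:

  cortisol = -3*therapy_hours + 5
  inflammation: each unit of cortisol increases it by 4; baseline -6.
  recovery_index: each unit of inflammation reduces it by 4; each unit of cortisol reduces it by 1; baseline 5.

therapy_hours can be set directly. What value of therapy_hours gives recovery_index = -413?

therapy_hours = -7

Substituting into the inflammation equation gives inflammation = -12*therapy_hours + 14.
This gives recovery_index = 51*therapy_hours - 56.
Solve 51*therapy_hours - 56 = -413: therapy_hours = (-413 + 56) / 51 = -7.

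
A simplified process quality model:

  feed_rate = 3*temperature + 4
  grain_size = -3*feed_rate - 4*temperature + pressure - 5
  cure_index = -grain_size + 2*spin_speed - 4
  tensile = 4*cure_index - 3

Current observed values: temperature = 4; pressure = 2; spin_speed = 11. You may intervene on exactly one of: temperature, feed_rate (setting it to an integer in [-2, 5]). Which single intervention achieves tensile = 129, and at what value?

Intervening on temperature: with other inputs at their observed values, tensile = 52*temperature + 129. Solving for 129 gives temperature = 0, within [-2, 5].
Intervening on feed_rate: tensile = 12*feed_rate + 145. Reaching 129 requires feed_rate = -4/3, not an integer.

set temperature = 0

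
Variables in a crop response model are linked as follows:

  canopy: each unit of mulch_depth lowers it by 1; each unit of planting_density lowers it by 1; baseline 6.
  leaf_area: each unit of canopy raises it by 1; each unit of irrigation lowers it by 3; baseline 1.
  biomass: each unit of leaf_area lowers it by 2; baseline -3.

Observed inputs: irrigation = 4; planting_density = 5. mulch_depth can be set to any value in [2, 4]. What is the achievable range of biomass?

21 to 25

Substituting into the canopy equation gives canopy = -mulch_depth + 1.
leaf_area becomes -mulch_depth - 10.
Substituting into the biomass equation gives biomass = 2*mulch_depth + 17.
Linear in mulch_depth, so extremes are at the endpoints: mulch_depth = 2 gives biomass = 21; mulch_depth = 4 gives biomass = 25.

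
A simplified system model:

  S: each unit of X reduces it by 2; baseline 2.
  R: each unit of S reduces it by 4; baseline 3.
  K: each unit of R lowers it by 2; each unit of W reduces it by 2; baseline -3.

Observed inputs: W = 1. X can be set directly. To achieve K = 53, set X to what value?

X = -3

Substituting into the R equation gives R = 8*X - 5.
Substituting into the K equation gives K = -16*X + 5.
Solve -16*X + 5 = 53: X = (53 - 5) / -16 = -3.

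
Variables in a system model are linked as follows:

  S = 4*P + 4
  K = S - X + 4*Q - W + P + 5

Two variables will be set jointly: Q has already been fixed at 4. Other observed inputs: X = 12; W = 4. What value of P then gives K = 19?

With Q held at 4:
Substituting into the K equation gives K = 5*P + 9.
Solve 5*P + 9 = 19: P = (19 - 9) / 5 = 2.

P = 2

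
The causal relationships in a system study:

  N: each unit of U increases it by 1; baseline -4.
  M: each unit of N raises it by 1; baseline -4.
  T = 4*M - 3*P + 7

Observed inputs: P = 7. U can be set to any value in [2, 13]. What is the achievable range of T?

Substituting into the M equation gives M = U - 8.
Substituting into the T equation gives T = 4*U - 46.
Linear in U, so extremes are at the endpoints: U = 2 gives T = -38; U = 13 gives T = 6.

-38 to 6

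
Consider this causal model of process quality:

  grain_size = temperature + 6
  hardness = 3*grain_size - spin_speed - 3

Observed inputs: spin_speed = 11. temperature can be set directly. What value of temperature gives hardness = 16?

temperature = 4

Substituting into the hardness equation gives hardness = 3*temperature + 4.
Solve 3*temperature + 4 = 16: temperature = (16 - 4) / 3 = 4.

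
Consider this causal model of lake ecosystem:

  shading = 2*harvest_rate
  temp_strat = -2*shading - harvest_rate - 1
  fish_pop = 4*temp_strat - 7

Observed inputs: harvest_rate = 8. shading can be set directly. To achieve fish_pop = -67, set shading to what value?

shading = 3

Intervening on shading fixes its value directly, overriding its dependence on harvest_rate.
Substituting into the temp_strat equation gives temp_strat = -2*shading - 9.
So fish_pop = -8*shading - 43.
Solve -8*shading - 43 = -67: shading = (-67 + 43) / -8 = 3.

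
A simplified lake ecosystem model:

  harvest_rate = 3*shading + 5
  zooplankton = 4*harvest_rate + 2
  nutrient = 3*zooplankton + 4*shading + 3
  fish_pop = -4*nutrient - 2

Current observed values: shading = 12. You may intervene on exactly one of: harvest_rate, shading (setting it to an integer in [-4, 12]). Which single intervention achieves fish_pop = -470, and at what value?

set harvest_rate = 5

Intervening on harvest_rate: with other inputs at their observed values, fish_pop = -48*harvest_rate - 230. Solving for -470 gives harvest_rate = 5, within [-4, 12].
Intervening on shading: fish_pop = -160*shading - 278. Reaching -470 requires shading = 6/5, not an integer.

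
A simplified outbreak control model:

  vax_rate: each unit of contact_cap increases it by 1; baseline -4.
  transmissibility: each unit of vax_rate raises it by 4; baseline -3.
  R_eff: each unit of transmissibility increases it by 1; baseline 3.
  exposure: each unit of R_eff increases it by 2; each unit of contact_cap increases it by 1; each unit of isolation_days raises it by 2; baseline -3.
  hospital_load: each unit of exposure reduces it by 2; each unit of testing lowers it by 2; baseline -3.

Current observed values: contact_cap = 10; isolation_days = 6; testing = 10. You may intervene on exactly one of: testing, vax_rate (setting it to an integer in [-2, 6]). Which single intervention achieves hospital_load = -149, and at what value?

set testing = 6

Intervening on testing: with other inputs at their observed values, hospital_load = -2*testing - 137. Solving for -149 gives testing = 6, within [-2, 6].
Intervening on vax_rate: hospital_load = -16*vax_rate - 61. Reaching -149 requires vax_rate = 11/2, not an integer.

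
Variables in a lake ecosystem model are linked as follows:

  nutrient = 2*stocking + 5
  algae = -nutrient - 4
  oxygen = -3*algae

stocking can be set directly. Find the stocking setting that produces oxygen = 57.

Substituting into the algae equation gives algae = -2*stocking - 9.
Substituting into the oxygen equation gives oxygen = 6*stocking + 27.
Solve 6*stocking + 27 = 57: stocking = (57 - 27) / 6 = 5.

stocking = 5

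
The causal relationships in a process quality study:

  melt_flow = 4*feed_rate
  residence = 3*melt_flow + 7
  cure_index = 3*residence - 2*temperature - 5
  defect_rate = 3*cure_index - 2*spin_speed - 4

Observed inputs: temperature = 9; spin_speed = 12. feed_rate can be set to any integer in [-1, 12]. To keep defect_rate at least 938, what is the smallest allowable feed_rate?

Substituting into the residence equation gives residence = 12*feed_rate + 7.
Substituting into the cure_index equation gives cure_index = 36*feed_rate - 2.
Substituting into the defect_rate equation gives defect_rate = 108*feed_rate - 34.
Require 108*feed_rate - 34 ≥ 938, so feed_rate ≥ 9.
The smallest integer in [-1, 12] satisfying this is 9.

feed_rate = 9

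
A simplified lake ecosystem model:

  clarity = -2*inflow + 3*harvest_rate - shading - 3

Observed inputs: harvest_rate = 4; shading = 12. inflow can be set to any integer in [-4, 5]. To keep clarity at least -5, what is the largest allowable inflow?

inflow = 1

Substituting into the clarity equation gives clarity = -2*inflow - 3.
Require -2*inflow - 3 ≥ -5, so inflow ≤ 1.
The largest integer in [-4, 5] satisfying this is 1.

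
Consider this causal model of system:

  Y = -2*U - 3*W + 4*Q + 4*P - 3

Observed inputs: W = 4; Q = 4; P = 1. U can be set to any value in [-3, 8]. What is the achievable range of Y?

-11 to 11

Substituting into the Y equation gives Y = -2*U + 5.
Linear in U, so extremes are at the endpoints: U = -3 gives Y = 11; U = 8 gives Y = -11.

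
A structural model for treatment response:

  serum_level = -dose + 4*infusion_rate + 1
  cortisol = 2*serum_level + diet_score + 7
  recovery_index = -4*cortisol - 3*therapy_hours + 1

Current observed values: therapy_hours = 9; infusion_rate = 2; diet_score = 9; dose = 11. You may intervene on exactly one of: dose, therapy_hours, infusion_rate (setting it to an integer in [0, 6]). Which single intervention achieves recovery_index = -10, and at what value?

set infusion_rate = 0

Intervening on dose: recovery_index = 8*dose - 162. Reaching -10 requires dose = 19, outside [0, 6].
Intervening on therapy_hours: recovery_index = -3*therapy_hours - 47. Reaching -10 requires therapy_hours = -37/3, not an integer.
Intervening on infusion_rate: with other inputs at their observed values, recovery_index = -32*infusion_rate - 10. Solving for -10 gives infusion_rate = 0, within [0, 6].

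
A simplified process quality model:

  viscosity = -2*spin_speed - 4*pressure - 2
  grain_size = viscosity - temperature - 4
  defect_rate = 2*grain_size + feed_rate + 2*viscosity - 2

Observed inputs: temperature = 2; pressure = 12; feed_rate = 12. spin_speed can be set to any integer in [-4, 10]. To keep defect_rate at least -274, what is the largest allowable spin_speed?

Substituting into the viscosity equation gives viscosity = -2*spin_speed - 50.
So grain_size = -2*spin_speed - 56.
Substituting into the defect_rate equation gives defect_rate = -8*spin_speed - 202.
Require -8*spin_speed - 202 ≥ -274, so spin_speed ≤ 9.
The largest integer in [-4, 10] satisfying this is 9.

spin_speed = 9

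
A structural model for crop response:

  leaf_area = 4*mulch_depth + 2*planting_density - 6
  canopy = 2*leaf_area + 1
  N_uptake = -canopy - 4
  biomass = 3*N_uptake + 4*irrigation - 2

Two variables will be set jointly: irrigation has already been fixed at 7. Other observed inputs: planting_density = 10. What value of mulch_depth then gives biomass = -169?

With irrigation held at 7:
Substituting into the leaf_area equation gives leaf_area = 4*mulch_depth + 14.
This gives canopy = 8*mulch_depth + 29.
Substituting into the N_uptake equation gives N_uptake = -8*mulch_depth - 33.
This gives biomass = -24*mulch_depth - 73.
Solve -24*mulch_depth - 73 = -169: mulch_depth = (-169 + 73) / -24 = 4.

mulch_depth = 4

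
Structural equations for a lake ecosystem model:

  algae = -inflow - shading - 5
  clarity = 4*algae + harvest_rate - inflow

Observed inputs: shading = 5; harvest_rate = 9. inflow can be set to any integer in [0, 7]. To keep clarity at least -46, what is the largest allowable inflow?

Substituting into the algae equation gives algae = -inflow - 10.
So clarity = -5*inflow - 31.
Require -5*inflow - 31 ≥ -46, so inflow ≤ 3.
The largest integer in [0, 7] satisfying this is 3.

inflow = 3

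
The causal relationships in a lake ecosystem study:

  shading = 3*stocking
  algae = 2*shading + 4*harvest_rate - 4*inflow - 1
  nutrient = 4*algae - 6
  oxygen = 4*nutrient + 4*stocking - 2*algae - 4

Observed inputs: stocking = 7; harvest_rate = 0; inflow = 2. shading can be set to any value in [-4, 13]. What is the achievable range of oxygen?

Intervening on shading fixes its value directly, overriding its dependence on stocking.
Substituting into the algae equation gives algae = 2*shading - 9.
nutrient becomes 8*shading - 42.
Substituting into the oxygen equation gives oxygen = 28*shading - 126.
Linear in shading, so extremes are at the endpoints: shading = -4 gives oxygen = -238; shading = 13 gives oxygen = 238.

-238 to 238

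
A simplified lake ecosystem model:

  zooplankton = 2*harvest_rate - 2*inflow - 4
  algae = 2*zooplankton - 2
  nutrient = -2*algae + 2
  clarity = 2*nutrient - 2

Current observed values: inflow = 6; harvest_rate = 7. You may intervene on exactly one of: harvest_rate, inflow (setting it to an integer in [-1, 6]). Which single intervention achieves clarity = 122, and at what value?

set harvest_rate = 1

Intervening on harvest_rate: with other inputs at their observed values, clarity = -16*harvest_rate + 138. Solving for 122 gives harvest_rate = 1, within [-1, 6].
Intervening on inflow: clarity = 16*inflow - 70. Reaching 122 requires inflow = 12, outside [-1, 6].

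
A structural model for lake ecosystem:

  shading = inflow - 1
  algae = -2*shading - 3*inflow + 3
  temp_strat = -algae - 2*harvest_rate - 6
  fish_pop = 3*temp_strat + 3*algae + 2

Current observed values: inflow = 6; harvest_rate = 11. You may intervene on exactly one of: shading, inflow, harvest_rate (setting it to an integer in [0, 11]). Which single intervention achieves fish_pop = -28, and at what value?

set harvest_rate = 2

Intervening on shading: the paths from shading to fish_pop cancel (net effect zero), leaving fish_pop = -82; -28 is unreachable this way.
Intervening on inflow: the paths from inflow to fish_pop cancel (net effect zero), leaving fish_pop = -82; -28 is unreachable this way.
Intervening on harvest_rate: with other inputs at their observed values, fish_pop = -6*harvest_rate - 16. Solving for -28 gives harvest_rate = 2, within [0, 11].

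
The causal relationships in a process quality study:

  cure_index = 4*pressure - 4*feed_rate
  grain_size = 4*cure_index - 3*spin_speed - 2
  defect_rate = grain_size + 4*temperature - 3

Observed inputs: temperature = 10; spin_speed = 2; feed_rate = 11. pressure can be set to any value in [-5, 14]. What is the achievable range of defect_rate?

Substituting into the cure_index equation gives cure_index = 4*pressure - 44.
Substituting into the grain_size equation gives grain_size = 16*pressure - 184.
Substituting into the defect_rate equation gives defect_rate = 16*pressure - 147.
Linear in pressure, so extremes are at the endpoints: pressure = -5 gives defect_rate = -227; pressure = 14 gives defect_rate = 77.

-227 to 77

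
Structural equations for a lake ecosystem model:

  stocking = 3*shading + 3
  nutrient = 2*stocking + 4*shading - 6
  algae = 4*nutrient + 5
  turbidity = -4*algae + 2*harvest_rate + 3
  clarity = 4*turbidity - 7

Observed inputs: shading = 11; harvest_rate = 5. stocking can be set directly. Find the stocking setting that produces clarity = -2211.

Intervening on stocking fixes its value directly, overriding its dependence on shading.
Substituting into the nutrient equation gives nutrient = 2*stocking + 38.
This gives algae = 8*stocking + 157.
This gives turbidity = -32*stocking - 615.
This gives clarity = -128*stocking - 2467.
Solve -128*stocking - 2467 = -2211: stocking = (-2211 + 2467) / -128 = -2.

stocking = -2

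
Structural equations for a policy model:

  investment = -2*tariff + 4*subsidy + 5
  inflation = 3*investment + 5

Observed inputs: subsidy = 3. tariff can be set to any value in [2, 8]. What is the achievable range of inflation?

8 to 44

Substituting into the investment equation gives investment = -2*tariff + 17.
Substituting into the inflation equation gives inflation = -6*tariff + 56.
Linear in tariff, so extremes are at the endpoints: tariff = 2 gives inflation = 44; tariff = 8 gives inflation = 8.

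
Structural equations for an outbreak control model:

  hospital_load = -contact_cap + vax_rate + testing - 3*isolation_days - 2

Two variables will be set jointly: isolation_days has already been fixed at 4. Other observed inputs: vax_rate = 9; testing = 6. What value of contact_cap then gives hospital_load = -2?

contact_cap = 3

With isolation_days held at 4:
Substituting into the hospital_load equation gives hospital_load = -contact_cap + 1.
Solve -contact_cap + 1 = -2: contact_cap = (-2 - 1) / -1 = 3.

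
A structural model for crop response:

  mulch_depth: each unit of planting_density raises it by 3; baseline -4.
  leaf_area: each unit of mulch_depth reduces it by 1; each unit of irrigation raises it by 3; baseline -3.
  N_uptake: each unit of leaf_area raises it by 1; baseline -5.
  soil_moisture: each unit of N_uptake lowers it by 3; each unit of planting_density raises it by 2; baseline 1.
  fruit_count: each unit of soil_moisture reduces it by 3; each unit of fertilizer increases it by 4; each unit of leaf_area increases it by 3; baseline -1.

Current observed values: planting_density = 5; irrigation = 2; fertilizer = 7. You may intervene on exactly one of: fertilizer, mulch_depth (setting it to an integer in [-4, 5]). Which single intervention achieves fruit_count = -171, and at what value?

set fertilizer = 1

Intervening on fertilizer: with other inputs at their observed values, fruit_count = 4*fertilizer - 175. Solving for -171 gives fertilizer = 1, within [-4, 5].
Intervening on mulch_depth: fruit_count = -12*mulch_depth - 15. Reaching -171 requires mulch_depth = 13, outside [-4, 5].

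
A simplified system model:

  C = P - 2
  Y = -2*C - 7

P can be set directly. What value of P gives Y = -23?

P = 10

Substituting into the Y equation gives Y = -2*P - 3.
Solve -2*P - 3 = -23: P = (-23 + 3) / -2 = 10.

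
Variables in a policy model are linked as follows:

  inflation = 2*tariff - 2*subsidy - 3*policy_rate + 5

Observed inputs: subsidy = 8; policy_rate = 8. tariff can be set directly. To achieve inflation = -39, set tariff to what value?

tariff = -2

Substituting into the inflation equation gives inflation = 2*tariff - 35.
Solve 2*tariff - 35 = -39: tariff = (-39 + 35) / 2 = -2.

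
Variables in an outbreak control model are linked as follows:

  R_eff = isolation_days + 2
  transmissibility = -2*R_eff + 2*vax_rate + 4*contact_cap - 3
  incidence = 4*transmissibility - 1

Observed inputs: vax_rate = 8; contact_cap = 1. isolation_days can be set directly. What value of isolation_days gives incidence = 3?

isolation_days = 6

Substituting into the transmissibility equation gives transmissibility = -2*isolation_days + 13.
So incidence = -8*isolation_days + 51.
Solve -8*isolation_days + 51 = 3: isolation_days = (3 - 51) / -8 = 6.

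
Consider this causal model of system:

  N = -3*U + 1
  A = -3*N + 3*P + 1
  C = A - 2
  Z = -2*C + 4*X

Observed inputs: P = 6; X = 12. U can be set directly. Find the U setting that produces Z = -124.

Substituting into the A equation gives A = 9*U + 16.
This gives C = 9*U + 14.
Substituting into the Z equation gives Z = -18*U + 20.
Solve -18*U + 20 = -124: U = (-124 - 20) / -18 = 8.

U = 8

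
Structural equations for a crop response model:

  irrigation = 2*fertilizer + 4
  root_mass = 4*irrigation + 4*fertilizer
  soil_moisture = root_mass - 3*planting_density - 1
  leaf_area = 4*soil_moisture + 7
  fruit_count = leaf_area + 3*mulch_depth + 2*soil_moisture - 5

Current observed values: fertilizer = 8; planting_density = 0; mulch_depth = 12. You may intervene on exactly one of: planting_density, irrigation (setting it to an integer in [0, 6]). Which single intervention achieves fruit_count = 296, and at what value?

Intervening on planting_density: fruit_count = -18*planting_density + 704. Reaching 296 requires planting_density = 68/3, not an integer.
Intervening on irrigation: with other inputs at their observed values, fruit_count = 24*irrigation + 224. Solving for 296 gives irrigation = 3, within [0, 6].

set irrigation = 3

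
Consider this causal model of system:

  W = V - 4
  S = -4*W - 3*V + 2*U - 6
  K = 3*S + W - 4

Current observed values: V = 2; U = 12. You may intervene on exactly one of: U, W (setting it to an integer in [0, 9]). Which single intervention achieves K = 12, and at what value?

Intervening on U: with other inputs at their observed values, K = 6*U - 18. Solving for 12 gives U = 5, within [0, 9].
Intervening on W: K = -11*W + 32. Reaching 12 requires W = 20/11, not an integer.

set U = 5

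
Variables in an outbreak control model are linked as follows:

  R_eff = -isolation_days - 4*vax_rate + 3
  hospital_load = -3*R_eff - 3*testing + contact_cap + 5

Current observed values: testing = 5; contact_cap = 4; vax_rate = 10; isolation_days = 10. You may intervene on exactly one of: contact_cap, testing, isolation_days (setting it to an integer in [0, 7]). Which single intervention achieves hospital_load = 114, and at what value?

Intervening on contact_cap: hospital_load = contact_cap + 131. Reaching 114 requires contact_cap = -17, outside [0, 7].
Intervening on testing: hospital_load = -3*testing + 150. Reaching 114 requires testing = 12, outside [0, 7].
Intervening on isolation_days: with other inputs at their observed values, hospital_load = 3*isolation_days + 105. Solving for 114 gives isolation_days = 3, within [0, 7].

set isolation_days = 3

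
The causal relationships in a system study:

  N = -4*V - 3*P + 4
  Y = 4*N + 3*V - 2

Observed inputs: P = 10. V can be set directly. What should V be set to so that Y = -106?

V = 0

Substituting into the N equation gives N = -4*V - 26.
This gives Y = -13*V - 106.
Solve -13*V - 106 = -106: V = (-106 + 106) / -13 = 0.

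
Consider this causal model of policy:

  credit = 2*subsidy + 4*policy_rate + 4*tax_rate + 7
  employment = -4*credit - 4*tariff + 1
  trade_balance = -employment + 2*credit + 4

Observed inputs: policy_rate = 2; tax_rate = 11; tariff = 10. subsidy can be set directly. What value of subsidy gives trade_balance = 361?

Substituting into the credit equation gives credit = 2*subsidy + 59.
So employment = -8*subsidy - 275.
This gives trade_balance = 12*subsidy + 397.
Solve 12*subsidy + 397 = 361: subsidy = (361 - 397) / 12 = -3.

subsidy = -3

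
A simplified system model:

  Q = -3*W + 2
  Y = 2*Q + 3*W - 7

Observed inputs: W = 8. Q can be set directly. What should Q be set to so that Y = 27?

Q = 5

Intervening on Q fixes its value directly, overriding its dependence on W.
Substituting into the Y equation gives Y = 2*Q + 17.
Solve 2*Q + 17 = 27: Q = (27 - 17) / 2 = 5.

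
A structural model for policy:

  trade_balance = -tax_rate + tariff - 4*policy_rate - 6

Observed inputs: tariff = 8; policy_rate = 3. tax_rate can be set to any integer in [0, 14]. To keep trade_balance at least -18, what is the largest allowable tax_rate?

tax_rate = 8

Substituting into the trade_balance equation gives trade_balance = -tax_rate - 10.
Require -tax_rate - 10 ≥ -18, so tax_rate ≤ 8.
The largest integer in [0, 14] satisfying this is 8.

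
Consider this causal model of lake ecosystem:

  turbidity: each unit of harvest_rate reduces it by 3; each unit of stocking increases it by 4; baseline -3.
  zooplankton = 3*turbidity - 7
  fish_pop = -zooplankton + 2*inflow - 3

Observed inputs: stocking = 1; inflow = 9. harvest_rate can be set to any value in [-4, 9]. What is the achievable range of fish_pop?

-17 to 100

Substituting into the turbidity equation gives turbidity = -3*harvest_rate + 1.
So zooplankton = -9*harvest_rate - 4.
This gives fish_pop = 9*harvest_rate + 19.
Linear in harvest_rate, so extremes are at the endpoints: harvest_rate = -4 gives fish_pop = -17; harvest_rate = 9 gives fish_pop = 100.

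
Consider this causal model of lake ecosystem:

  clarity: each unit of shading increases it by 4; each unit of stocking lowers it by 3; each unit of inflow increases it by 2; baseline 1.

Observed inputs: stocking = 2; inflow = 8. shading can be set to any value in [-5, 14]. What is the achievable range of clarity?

Substituting into the clarity equation gives clarity = 4*shading + 11.
Linear in shading, so extremes are at the endpoints: shading = -5 gives clarity = -9; shading = 14 gives clarity = 67.

-9 to 67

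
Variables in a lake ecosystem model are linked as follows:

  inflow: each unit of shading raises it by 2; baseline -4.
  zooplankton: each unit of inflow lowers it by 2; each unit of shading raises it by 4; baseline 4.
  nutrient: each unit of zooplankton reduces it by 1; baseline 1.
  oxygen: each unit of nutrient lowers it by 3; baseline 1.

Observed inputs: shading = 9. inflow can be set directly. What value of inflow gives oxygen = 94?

inflow = 4

Intervening on inflow fixes its value directly, overriding its dependence on shading.
Substituting into the zooplankton equation gives zooplankton = -2*inflow + 40.
So nutrient = 2*inflow - 39.
So oxygen = -6*inflow + 118.
Solve -6*inflow + 118 = 94: inflow = (94 - 118) / -6 = 4.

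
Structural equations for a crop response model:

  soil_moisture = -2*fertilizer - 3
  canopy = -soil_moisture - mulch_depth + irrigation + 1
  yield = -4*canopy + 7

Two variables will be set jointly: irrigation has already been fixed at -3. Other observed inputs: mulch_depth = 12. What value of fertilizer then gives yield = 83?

With irrigation held at -3:
Substituting into the canopy equation gives canopy = 2*fertilizer - 11.
This gives yield = -8*fertilizer + 51.
Solve -8*fertilizer + 51 = 83: fertilizer = (83 - 51) / -8 = -4.

fertilizer = -4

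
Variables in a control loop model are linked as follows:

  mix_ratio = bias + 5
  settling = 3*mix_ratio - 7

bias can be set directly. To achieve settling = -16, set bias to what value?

bias = -8

Substituting into the settling equation gives settling = 3*bias + 8.
Solve 3*bias + 8 = -16: bias = (-16 - 8) / 3 = -8.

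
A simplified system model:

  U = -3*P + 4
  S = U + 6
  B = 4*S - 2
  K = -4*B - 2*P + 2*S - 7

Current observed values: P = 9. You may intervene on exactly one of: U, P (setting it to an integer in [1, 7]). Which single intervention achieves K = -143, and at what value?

set U = 3

Intervening on U: with other inputs at their observed values, K = -14*U - 101. Solving for -143 gives U = 3, within [1, 7].
Intervening on P: K = 40*P - 139. Reaching -143 requires P = -1/10, not an integer.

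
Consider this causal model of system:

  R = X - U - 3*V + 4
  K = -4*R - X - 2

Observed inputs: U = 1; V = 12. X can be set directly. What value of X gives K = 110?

Substituting into the R equation gives R = X - 33.
This gives K = -5*X + 130.
Solve -5*X + 130 = 110: X = (110 - 130) / -5 = 4.

X = 4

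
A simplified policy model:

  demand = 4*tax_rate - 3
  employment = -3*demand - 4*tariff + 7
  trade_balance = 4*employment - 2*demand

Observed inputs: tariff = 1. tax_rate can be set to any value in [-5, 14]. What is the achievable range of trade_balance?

-730 to 334

Substituting into the employment equation gives employment = -12*tax_rate + 12.
Substituting into the trade_balance equation gives trade_balance = -56*tax_rate + 54.
Linear in tax_rate, so extremes are at the endpoints: tax_rate = -5 gives trade_balance = 334; tax_rate = 14 gives trade_balance = -730.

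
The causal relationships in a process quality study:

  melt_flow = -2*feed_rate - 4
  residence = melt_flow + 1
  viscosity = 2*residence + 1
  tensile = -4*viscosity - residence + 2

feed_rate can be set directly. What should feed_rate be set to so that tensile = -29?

Substituting into the residence equation gives residence = -2*feed_rate - 3.
So viscosity = -4*feed_rate - 5.
Substituting into the tensile equation gives tensile = 18*feed_rate + 25.
Solve 18*feed_rate + 25 = -29: feed_rate = (-29 - 25) / 18 = -3.

feed_rate = -3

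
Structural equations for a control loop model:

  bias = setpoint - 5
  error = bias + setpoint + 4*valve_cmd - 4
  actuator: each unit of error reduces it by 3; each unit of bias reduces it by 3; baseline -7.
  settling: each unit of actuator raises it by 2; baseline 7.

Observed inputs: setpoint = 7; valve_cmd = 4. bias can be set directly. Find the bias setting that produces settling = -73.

bias = -4

Intervening on bias fixes its value directly, overriding its dependence on setpoint.
Substituting into the error equation gives error = bias + 19.
This gives actuator = -6*bias - 64.
Substituting into the settling equation gives settling = -12*bias - 121.
Solve -12*bias - 121 = -73: bias = (-73 + 121) / -12 = -4.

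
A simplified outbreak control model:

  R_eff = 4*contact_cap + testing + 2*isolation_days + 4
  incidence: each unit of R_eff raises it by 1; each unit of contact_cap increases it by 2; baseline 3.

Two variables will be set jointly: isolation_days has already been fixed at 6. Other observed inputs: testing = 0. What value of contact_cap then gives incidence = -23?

contact_cap = -7

With isolation_days held at 6:
Substituting into the R_eff equation gives R_eff = 4*contact_cap + 16.
This gives incidence = 6*contact_cap + 19.
Solve 6*contact_cap + 19 = -23: contact_cap = (-23 - 19) / 6 = -7.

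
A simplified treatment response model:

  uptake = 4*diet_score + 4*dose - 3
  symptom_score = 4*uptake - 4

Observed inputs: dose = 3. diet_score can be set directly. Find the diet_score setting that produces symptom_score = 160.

Substituting into the uptake equation gives uptake = 4*diet_score + 9.
Substituting into the symptom_score equation gives symptom_score = 16*diet_score + 32.
Solve 16*diet_score + 32 = 160: diet_score = (160 - 32) / 16 = 8.

diet_score = 8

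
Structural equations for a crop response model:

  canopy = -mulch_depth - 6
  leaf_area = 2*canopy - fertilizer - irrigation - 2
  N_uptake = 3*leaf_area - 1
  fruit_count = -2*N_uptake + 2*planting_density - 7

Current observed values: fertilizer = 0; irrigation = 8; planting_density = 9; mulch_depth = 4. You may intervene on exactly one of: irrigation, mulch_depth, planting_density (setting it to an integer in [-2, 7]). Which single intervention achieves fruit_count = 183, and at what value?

set planting_density = 4

Intervening on irrigation: fruit_count = 6*irrigation + 145. Reaching 183 requires irrigation = 19/3, not an integer.
Intervening on mulch_depth: fruit_count = 12*mulch_depth + 145. Reaching 183 requires mulch_depth = 19/6, not an integer.
Intervening on planting_density: with other inputs at their observed values, fruit_count = 2*planting_density + 175. Solving for 183 gives planting_density = 4, within [-2, 7].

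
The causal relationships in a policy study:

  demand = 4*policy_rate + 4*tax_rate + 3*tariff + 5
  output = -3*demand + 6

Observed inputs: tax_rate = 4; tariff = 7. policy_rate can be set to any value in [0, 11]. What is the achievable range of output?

Substituting into the demand equation gives demand = 4*policy_rate + 42.
So output = -12*policy_rate - 120.
Linear in policy_rate, so extremes are at the endpoints: policy_rate = 0 gives output = -120; policy_rate = 11 gives output = -252.

-252 to -120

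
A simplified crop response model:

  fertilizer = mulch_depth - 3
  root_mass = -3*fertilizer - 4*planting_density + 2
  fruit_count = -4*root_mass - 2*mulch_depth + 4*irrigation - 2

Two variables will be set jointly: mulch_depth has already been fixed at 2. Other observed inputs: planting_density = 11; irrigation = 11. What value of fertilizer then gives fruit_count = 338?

fertilizer = 11

With mulch_depth held at 2:
Intervening on fertilizer fixes its value directly, overriding its dependence on mulch_depth.
Substituting into the root_mass equation gives root_mass = -3*fertilizer - 42.
Substituting into the fruit_count equation gives fruit_count = 12*fertilizer + 206.
Solve 12*fertilizer + 206 = 338: fertilizer = (338 - 206) / 12 = 11.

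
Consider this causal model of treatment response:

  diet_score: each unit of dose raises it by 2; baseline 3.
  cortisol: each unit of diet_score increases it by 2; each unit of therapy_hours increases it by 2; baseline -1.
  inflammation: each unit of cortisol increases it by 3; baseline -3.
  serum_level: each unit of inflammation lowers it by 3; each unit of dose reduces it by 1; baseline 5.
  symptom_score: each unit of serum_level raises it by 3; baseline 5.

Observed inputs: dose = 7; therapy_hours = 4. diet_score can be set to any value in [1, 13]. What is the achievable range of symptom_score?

-865 to -217

Intervening on diet_score fixes its value directly, overriding its dependence on dose.
Substituting into the cortisol equation gives cortisol = 2*diet_score + 7.
So inflammation = 6*diet_score + 18.
Substituting into the serum_level equation gives serum_level = -18*diet_score - 56.
Substituting into the symptom_score equation gives symptom_score = -54*diet_score - 163.
Linear in diet_score, so extremes are at the endpoints: diet_score = 1 gives symptom_score = -217; diet_score = 13 gives symptom_score = -865.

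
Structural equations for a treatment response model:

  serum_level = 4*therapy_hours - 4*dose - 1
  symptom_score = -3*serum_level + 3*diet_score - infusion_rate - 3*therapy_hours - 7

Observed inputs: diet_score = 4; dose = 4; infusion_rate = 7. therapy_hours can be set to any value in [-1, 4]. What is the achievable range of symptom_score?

-11 to 64

Substituting into the serum_level equation gives serum_level = 4*therapy_hours - 17.
So symptom_score = -15*therapy_hours + 49.
Linear in therapy_hours, so extremes are at the endpoints: therapy_hours = -1 gives symptom_score = 64; therapy_hours = 4 gives symptom_score = -11.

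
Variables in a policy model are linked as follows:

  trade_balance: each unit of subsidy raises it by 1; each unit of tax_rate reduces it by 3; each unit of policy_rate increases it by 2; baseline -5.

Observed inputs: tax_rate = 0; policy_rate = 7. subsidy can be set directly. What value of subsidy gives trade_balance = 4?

Substituting into the trade_balance equation gives trade_balance = subsidy + 9.
Solve subsidy + 9 = 4: subsidy = (4 - 9) / 1 = -5.

subsidy = -5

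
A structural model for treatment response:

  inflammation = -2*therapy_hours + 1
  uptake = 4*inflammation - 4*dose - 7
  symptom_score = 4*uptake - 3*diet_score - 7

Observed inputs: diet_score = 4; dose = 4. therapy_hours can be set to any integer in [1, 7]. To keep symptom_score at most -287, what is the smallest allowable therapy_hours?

therapy_hours = 6

Substituting into the uptake equation gives uptake = -8*therapy_hours - 19.
symptom_score becomes -32*therapy_hours - 95.
Require -32*therapy_hours - 95 ≤ -287, so therapy_hours ≥ 6.
The smallest integer in [1, 7] satisfying this is 6.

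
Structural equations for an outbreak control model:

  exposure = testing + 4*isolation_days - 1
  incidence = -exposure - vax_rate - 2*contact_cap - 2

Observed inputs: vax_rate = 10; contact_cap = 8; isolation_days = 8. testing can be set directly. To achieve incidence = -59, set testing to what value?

testing = 0

Substituting into the exposure equation gives exposure = testing + 31.
This gives incidence = -testing - 59.
Solve -testing - 59 = -59: testing = (-59 + 59) / -1 = 0.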